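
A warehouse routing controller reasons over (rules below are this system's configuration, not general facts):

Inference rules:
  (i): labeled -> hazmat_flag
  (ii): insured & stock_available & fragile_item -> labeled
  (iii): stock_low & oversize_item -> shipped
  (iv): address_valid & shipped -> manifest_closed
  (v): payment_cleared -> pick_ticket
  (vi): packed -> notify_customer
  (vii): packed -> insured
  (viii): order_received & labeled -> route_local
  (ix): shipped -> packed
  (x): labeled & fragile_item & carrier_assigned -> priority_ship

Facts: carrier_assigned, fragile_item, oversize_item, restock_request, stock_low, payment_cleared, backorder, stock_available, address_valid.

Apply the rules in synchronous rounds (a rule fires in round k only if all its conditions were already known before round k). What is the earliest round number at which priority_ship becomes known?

5

[1] (iii) [stock_low & oversize_item -> shipped]; (v) [payment_cleared -> pick_ticket]. ⇒ new: shipped, pick_ticket.
[2] (iv) [address_valid & shipped -> manifest_closed]; (ix) [shipped -> packed]. ⇒ new: manifest_closed, packed.
[3] (vi) [packed -> notify_customer]; (vii) [packed -> insured]. ⇒ new: notify_customer, insured.
[4] (ii) [insured & stock_available & fragile_item -> labeled]. ⇒ new: labeled.
[5] (i) [labeled -> hazmat_flag]; (x) [labeled & fragile_item & carrier_assigned -> priority_ship]. ⇒ new: hazmat_flag, priority_ship.
priority_ship first appears in round 5.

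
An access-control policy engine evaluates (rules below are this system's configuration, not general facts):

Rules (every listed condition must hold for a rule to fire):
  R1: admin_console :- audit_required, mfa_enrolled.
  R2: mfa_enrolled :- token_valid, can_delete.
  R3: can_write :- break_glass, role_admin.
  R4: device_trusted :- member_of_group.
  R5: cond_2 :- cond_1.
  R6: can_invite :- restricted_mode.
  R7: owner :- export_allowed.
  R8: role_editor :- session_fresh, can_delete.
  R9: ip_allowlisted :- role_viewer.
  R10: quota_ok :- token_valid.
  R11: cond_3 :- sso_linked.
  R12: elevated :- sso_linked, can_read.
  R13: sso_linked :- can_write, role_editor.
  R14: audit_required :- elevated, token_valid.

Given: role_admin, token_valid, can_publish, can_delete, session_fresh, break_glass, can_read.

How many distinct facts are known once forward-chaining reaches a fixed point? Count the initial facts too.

Round 1 — R2, R3, R8, R10, derive mfa_enrolled, can_write, role_editor, quota_ok.
Round 2 — R13, derive sso_linked.
Round 3 — R11, R12, derive cond_3, elevated.
Round 4 — R14, derive audit_required.
Round 5 — R1, derive admin_console.
Closure: {admin_console, audit_required, break_glass, can_delete, can_publish, can_read, can_write, cond_3, elevated, mfa_enrolled, quota_ok, role_admin, role_editor, session_fresh, sso_linked, token_valid} — 16 facts.

16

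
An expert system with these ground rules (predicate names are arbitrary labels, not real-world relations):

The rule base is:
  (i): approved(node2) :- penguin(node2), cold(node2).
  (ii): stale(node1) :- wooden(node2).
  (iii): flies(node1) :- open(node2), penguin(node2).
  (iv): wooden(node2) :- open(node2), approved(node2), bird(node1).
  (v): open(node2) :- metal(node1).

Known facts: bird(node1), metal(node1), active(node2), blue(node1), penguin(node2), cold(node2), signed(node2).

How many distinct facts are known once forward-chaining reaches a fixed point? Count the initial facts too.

12

Round 1 fires (i), (v), giving approved(node2), open(node2).
Round 2 fires (iii), (iv), giving flies(node1), wooden(node2).
Round 3 fires (ii), giving stale(node1).
Closure: {active(node2), approved(node2), bird(node1), blue(node1), cold(node2), flies(node1), metal(node1), open(node2), penguin(node2), signed(node2), stale(node1), wooden(node2)} — 12 facts.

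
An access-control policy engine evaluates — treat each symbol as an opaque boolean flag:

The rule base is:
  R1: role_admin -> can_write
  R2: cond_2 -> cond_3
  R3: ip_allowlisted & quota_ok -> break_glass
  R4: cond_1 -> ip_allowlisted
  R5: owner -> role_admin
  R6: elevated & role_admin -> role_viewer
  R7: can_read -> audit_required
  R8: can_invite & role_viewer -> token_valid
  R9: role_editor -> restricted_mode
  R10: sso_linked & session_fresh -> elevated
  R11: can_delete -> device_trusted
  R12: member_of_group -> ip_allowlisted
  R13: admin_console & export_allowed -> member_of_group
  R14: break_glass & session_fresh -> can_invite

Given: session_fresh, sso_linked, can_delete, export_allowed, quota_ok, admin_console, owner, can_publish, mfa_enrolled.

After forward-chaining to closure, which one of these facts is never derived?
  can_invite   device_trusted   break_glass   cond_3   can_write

cond_3

[1] R5 [owner -> role_admin]; R10 [sso_linked & session_fresh -> elevated]; R11 [can_delete -> device_trusted]; R13 [admin_console & export_allowed -> member_of_group]. ⇒ new: role_admin, elevated, device_trusted, member_of_group.
[2] R1 [role_admin -> can_write]; R6 [elevated & role_admin -> role_viewer]; R12 [member_of_group -> ip_allowlisted]. ⇒ new: can_write, role_viewer, ip_allowlisted.
[3] R3 [ip_allowlisted & quota_ok -> break_glass]. ⇒ new: break_glass.
[4] R14 [break_glass & session_fresh -> can_invite]. ⇒ new: can_invite.
[5] R8 [can_invite & role_viewer -> token_valid]. ⇒ new: token_valid.
Derived: can_write (round 2), break_glass (round 3), can_invite (round 4), device_trusted (round 1). cond_3 never appears in any round.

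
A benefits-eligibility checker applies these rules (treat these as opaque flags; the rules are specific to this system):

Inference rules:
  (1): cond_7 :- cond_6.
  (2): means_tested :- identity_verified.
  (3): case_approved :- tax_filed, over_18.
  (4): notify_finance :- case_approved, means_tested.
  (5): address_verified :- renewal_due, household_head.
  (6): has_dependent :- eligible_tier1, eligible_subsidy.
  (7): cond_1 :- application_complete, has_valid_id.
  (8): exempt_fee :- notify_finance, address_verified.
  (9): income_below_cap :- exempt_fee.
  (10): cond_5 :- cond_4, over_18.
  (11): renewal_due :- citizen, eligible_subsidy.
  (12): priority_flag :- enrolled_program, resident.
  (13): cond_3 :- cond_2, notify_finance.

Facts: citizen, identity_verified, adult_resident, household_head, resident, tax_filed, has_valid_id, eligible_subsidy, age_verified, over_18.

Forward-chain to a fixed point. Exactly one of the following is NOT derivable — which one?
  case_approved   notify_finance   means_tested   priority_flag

Round 1 — (2), (3), (11), derive means_tested, case_approved, renewal_due.
Round 2 — (4), (5), derive notify_finance, address_verified.
Round 3 — (8), derive exempt_fee.
Round 4 — (9), derive income_below_cap.
Derived: notify_finance (round 2), means_tested (round 1), case_approved (round 1). priority_flag never appears in any round.

priority_flag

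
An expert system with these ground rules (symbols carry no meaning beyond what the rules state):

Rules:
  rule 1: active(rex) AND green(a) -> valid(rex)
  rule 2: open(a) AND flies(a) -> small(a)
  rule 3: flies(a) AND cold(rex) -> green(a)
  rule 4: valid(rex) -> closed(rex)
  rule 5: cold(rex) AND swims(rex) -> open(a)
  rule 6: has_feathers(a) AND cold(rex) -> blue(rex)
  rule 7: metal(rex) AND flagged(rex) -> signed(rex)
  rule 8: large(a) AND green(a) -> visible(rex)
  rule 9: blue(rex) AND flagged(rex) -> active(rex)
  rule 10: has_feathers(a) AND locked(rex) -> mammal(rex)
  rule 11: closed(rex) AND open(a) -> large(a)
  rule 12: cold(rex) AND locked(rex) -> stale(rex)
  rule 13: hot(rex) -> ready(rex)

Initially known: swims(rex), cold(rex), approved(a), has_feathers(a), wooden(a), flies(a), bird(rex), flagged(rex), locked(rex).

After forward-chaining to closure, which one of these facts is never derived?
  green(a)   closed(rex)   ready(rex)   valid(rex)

ready(rex)

Round 1: rule 3 [flies(a) AND cold(rex) -> green(a)]; rule 5 [cold(rex) AND swims(rex) -> open(a)]; rule 6 [has_feathers(a) AND cold(rex) -> blue(rex)]; rule 10 [has_feathers(a) AND locked(rex) -> mammal(rex)]; rule 12 [cold(rex) AND locked(rex) -> stale(rex)]. Adds green(a), open(a), blue(rex), mammal(rex), stale(rex).
Round 2: rule 2 [open(a) AND flies(a) -> small(a)]; rule 9 [blue(rex) AND flagged(rex) -> active(rex)]. Adds small(a), active(rex).
Round 3: rule 1 [active(rex) AND green(a) -> valid(rex)]. Adds valid(rex).
Round 4: rule 4 [valid(rex) -> closed(rex)]. Adds closed(rex).
Round 5: rule 11 [closed(rex) AND open(a) -> large(a)]. Adds large(a).
Round 6: rule 8 [large(a) AND green(a) -> visible(rex)]. Adds visible(rex).
Derived: closed(rex) (round 4), green(a) (round 1), valid(rex) (round 3). ready(rex) never appears in any round.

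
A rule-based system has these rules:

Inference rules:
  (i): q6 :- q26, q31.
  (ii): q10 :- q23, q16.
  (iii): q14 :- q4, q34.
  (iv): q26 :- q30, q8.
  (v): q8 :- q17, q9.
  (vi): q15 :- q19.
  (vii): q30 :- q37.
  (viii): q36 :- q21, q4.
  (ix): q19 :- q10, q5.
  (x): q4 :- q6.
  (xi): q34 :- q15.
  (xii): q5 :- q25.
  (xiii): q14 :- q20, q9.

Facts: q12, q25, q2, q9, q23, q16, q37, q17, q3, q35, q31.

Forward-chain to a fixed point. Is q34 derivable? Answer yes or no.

yes

Round 1 — (ii), (v), (vii), (xii), derive q10, q8, q30, q5.
Round 2 — (iv), (ix), derive q26, q19.
Round 3 — (i), (vi), derive q6, q15.
Round 4 — (x), (xi), derive q4, q34.
Round 5 — (iii), derive q14.
q34 appears in round 4, so it is derivable.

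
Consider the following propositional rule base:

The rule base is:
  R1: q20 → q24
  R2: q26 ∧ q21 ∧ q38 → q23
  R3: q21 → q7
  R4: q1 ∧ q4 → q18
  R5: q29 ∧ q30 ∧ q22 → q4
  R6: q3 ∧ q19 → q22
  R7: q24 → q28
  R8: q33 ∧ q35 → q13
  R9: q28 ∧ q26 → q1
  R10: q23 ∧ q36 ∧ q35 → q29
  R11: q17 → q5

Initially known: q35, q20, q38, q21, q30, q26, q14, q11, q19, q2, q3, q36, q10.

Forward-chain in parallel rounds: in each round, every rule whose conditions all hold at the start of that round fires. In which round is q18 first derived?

4

Round 1: R1 [q20 → q24]; R2 [q26 ∧ q21 ∧ q38 → q23]; R3 [q21 → q7]; R6 [q3 ∧ q19 → q22]. Adds q24, q23, q7, q22.
Round 2: R7 [q24 → q28]; R10 [q23 ∧ q36 ∧ q35 → q29]. Adds q28, q29.
Round 3: R5 [q29 ∧ q30 ∧ q22 → q4]; R9 [q28 ∧ q26 → q1]. Adds q4, q1.
Round 4: R4 [q1 ∧ q4 → q18]. Adds q18.
q18 first appears in round 4.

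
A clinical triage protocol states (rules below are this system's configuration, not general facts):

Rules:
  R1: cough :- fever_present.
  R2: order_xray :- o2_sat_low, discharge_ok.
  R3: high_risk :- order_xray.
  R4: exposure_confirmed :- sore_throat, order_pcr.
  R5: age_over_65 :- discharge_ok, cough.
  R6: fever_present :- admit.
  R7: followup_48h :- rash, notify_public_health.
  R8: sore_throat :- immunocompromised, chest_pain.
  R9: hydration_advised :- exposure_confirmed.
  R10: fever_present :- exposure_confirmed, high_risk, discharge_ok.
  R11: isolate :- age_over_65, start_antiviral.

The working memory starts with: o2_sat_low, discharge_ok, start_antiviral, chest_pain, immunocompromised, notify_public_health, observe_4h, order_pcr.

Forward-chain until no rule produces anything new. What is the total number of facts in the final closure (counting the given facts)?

17

Round 1 fires R2, R8, giving order_xray, sore_throat.
Round 2 fires R3, R4, giving high_risk, exposure_confirmed.
Round 3 fires R9, R10, giving hydration_advised, fever_present.
Round 4 fires R1, giving cough.
Round 5 fires R5, giving age_over_65.
Round 6 fires R11, giving isolate.
Closure: {age_over_65, chest_pain, cough, discharge_ok, exposure_confirmed, fever_present, high_risk, hydration_advised, immunocompromised, isolate, notify_public_health, o2_sat_low, observe_4h, order_pcr, order_xray, sore_throat, start_antiviral} — 17 facts.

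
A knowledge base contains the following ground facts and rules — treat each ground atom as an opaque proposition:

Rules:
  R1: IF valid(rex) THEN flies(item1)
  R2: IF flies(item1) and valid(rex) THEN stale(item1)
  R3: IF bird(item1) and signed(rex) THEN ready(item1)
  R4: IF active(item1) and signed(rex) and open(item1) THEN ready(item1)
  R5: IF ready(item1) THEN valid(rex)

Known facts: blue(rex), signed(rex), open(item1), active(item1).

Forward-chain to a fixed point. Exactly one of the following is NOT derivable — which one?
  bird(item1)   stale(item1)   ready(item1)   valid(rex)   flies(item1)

bird(item1)

Round 1: R4 [IF active(item1) and signed(rex) and open(item1) THEN ready(item1)]. Adds ready(item1).
Round 2: R5 [IF ready(item1) THEN valid(rex)]. Adds valid(rex).
Round 3: R1 [IF valid(rex) THEN flies(item1)]. Adds flies(item1).
Round 4: R2 [IF flies(item1) and valid(rex) THEN stale(item1)]. Adds stale(item1).
Derived: flies(item1) (round 3), valid(rex) (round 2), stale(item1) (round 4), ready(item1) (round 1). bird(item1) never appears in any round.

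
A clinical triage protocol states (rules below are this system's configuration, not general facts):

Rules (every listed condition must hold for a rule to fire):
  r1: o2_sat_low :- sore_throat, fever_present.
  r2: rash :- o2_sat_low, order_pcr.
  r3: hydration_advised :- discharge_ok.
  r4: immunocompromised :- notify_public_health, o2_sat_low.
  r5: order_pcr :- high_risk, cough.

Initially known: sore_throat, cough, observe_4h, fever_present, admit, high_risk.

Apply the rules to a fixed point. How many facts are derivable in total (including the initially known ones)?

9

Round 1 fires r1, r5, giving o2_sat_low, order_pcr.
Round 2 fires r2, giving rash.
Closure: {admit, cough, fever_present, high_risk, o2_sat_low, observe_4h, order_pcr, rash, sore_throat} — 9 facts.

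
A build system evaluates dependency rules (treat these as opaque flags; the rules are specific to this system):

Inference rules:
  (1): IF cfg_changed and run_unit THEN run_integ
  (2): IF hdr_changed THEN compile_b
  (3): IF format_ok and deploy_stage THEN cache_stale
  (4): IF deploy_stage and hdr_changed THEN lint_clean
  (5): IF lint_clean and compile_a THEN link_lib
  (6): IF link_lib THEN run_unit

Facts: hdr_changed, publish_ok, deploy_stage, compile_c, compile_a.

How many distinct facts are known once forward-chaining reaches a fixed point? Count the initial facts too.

Round 1: (2) [IF hdr_changed THEN compile_b]; (4) [IF deploy_stage and hdr_changed THEN lint_clean]. Adds compile_b, lint_clean.
Round 2: (5) [IF lint_clean and compile_a THEN link_lib]. Adds link_lib.
Round 3: (6) [IF link_lib THEN run_unit]. Adds run_unit.
Closure: {compile_a, compile_b, compile_c, deploy_stage, hdr_changed, link_lib, lint_clean, publish_ok, run_unit} — 9 facts.

9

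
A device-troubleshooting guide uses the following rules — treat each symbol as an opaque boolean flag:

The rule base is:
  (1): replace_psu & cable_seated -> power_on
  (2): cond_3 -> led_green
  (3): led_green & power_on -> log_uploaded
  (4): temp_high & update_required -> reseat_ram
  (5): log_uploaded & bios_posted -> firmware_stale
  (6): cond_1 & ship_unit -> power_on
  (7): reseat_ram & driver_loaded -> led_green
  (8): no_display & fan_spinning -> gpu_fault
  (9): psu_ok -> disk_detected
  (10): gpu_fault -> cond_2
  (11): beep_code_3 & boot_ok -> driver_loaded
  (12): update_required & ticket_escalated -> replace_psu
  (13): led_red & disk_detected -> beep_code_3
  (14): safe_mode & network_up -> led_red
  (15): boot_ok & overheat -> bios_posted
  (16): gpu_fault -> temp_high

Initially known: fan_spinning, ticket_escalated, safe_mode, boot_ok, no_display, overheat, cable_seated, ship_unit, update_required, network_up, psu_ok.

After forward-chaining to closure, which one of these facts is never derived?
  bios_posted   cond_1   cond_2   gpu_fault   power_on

cond_1

Round 1 — (8), (9), (12), (14), (15), derive gpu_fault, disk_detected, replace_psu, led_red, bios_posted.
Round 2 — (1), (10), (13), (16), derive power_on, cond_2, beep_code_3, temp_high.
Round 3 — (4), (11), derive reseat_ram, driver_loaded.
Round 4 — (7), derive led_green.
Round 5 — (3), derive log_uploaded.
Round 6 — (5), derive firmware_stale.
Derived: power_on (round 2), cond_2 (round 2), gpu_fault (round 1), bios_posted (round 1). cond_1 never appears in any round.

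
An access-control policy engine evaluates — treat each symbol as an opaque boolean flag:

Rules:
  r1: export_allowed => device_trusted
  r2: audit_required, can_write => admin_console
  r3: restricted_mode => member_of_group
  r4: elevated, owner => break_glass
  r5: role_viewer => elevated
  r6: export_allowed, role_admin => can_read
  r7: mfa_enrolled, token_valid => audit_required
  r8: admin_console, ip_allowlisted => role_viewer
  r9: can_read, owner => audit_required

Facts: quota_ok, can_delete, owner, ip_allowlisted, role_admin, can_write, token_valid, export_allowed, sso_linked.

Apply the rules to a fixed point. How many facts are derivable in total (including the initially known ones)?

16

Round 1 — r1, r6, derive device_trusted, can_read.
Round 2 — r9, derive audit_required.
Round 3 — r2, derive admin_console.
Round 4 — r8, derive role_viewer.
Round 5 — r5, derive elevated.
Round 6 — r4, derive break_glass.
Closure: {admin_console, audit_required, break_glass, can_delete, can_read, can_write, device_trusted, elevated, export_allowed, ip_allowlisted, owner, quota_ok, role_admin, role_viewer, sso_linked, token_valid} — 16 facts.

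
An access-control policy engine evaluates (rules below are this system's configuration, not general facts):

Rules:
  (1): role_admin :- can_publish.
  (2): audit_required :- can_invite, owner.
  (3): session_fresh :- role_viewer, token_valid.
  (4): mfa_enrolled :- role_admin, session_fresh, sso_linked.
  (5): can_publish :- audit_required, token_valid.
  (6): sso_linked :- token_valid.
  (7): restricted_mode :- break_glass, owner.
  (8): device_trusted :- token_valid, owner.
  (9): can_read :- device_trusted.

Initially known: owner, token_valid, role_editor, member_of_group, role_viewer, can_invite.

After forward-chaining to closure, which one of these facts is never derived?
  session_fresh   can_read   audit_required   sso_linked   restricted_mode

Round 1 fires (2), (3), (6), (8), giving audit_required, session_fresh, sso_linked, device_trusted.
Round 2 fires (5), (9), giving can_publish, can_read.
Round 3 fires (1), giving role_admin.
Round 4 fires (4), giving mfa_enrolled.
Derived: session_fresh (round 1), sso_linked (round 1), audit_required (round 1), can_read (round 2). restricted_mode never appears in any round.

restricted_mode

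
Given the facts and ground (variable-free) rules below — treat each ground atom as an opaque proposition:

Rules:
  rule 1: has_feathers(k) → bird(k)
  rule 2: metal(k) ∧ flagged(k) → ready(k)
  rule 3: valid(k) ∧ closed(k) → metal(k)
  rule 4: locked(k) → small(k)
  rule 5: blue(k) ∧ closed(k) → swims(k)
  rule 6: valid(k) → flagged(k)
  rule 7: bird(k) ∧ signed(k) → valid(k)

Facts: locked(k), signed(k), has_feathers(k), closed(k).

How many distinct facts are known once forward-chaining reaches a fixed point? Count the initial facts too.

10

Round 1: rule 1 [has_feathers(k) → bird(k)]; rule 4 [locked(k) → small(k)]. New: bird(k), small(k).
Round 2: rule 7 [bird(k) ∧ signed(k) → valid(k)]. New: valid(k).
Round 3: rule 3 [valid(k) ∧ closed(k) → metal(k)]; rule 6 [valid(k) → flagged(k)]. New: metal(k), flagged(k).
Round 4: rule 2 [metal(k) ∧ flagged(k) → ready(k)]. New: ready(k).
Closure: {bird(k), closed(k), flagged(k), has_feathers(k), locked(k), metal(k), ready(k), signed(k), small(k), valid(k)} — 10 facts.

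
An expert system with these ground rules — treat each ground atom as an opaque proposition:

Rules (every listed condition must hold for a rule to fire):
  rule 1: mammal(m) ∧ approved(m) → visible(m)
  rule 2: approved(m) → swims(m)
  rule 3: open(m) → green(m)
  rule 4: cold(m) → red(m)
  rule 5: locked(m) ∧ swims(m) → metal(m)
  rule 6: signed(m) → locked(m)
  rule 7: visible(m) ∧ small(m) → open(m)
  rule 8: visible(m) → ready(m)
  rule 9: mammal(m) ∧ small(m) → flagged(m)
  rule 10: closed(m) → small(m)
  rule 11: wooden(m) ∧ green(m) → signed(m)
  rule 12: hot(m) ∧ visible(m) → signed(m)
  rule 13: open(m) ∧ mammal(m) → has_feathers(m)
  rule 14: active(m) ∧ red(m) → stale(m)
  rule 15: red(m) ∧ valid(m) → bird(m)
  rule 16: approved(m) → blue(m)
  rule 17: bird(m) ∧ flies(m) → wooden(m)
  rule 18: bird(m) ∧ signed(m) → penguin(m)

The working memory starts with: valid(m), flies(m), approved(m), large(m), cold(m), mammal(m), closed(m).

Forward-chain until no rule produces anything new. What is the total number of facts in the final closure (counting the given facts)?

[1] rule 1 [mammal(m) ∧ approved(m) → visible(m)]; rule 2 [approved(m) → swims(m)]; rule 4 [cold(m) → red(m)]; rule 10 [closed(m) → small(m)]; rule 16 [approved(m) → blue(m)]. ⇒ new: visible(m), swims(m), red(m), small(m), blue(m).
[2] rule 7 [visible(m) ∧ small(m) → open(m)]; rule 8 [visible(m) → ready(m)]; rule 9 [mammal(m) ∧ small(m) → flagged(m)]; rule 15 [red(m) ∧ valid(m) → bird(m)]. ⇒ new: open(m), ready(m), flagged(m), bird(m).
[3] rule 3 [open(m) → green(m)]; rule 13 [open(m) ∧ mammal(m) → has_feathers(m)]; rule 17 [bird(m) ∧ flies(m) → wooden(m)]. ⇒ new: green(m), has_feathers(m), wooden(m).
[4] rule 11 [wooden(m) ∧ green(m) → signed(m)]. ⇒ new: signed(m).
[5] rule 6 [signed(m) → locked(m)]; rule 18 [bird(m) ∧ signed(m) → penguin(m)]. ⇒ new: locked(m), penguin(m).
[6] rule 5 [locked(m) ∧ swims(m) → metal(m)]. ⇒ new: metal(m).
Closure: {approved(m), bird(m), blue(m), closed(m), cold(m), flagged(m), flies(m), green(m), has_feathers(m), large(m), locked(m), mammal(m), metal(m), open(m), penguin(m), ready(m), red(m), signed(m), small(m), swims(m), valid(m), visible(m), wooden(m)} — 23 facts.

23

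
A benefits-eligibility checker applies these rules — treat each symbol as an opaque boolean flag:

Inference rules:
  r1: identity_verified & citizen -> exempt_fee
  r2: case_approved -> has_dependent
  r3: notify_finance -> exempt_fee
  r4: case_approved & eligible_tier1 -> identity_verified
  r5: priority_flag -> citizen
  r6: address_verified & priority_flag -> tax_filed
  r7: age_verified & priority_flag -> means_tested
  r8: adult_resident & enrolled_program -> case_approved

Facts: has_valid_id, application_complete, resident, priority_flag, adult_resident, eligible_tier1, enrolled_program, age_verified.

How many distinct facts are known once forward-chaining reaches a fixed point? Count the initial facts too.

14

Round 1: r5 [priority_flag -> citizen]; r7 [age_verified & priority_flag -> means_tested]; r8 [adult_resident & enrolled_program -> case_approved]. New: citizen, means_tested, case_approved.
Round 2: r2 [case_approved -> has_dependent]; r4 [case_approved & eligible_tier1 -> identity_verified]. New: has_dependent, identity_verified.
Round 3: r1 [identity_verified & citizen -> exempt_fee]. New: exempt_fee.
Closure: {adult_resident, age_verified, application_complete, case_approved, citizen, eligible_tier1, enrolled_program, exempt_fee, has_dependent, has_valid_id, identity_verified, means_tested, priority_flag, resident} — 14 facts.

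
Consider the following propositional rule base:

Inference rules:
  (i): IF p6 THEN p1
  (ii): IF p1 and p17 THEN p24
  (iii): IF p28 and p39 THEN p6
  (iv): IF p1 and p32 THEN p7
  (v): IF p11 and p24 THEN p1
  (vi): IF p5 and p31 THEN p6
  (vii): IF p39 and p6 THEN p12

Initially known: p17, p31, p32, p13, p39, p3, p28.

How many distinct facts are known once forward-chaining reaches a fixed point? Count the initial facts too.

Round 1 — (iii), derive p6.
Round 2 — (i), (vii), derive p1, p12.
Round 3 — (ii), (iv), derive p24, p7.
Closure: {p1, p12, p13, p17, p24, p28, p3, p31, p32, p39, p6, p7} — 12 facts.

12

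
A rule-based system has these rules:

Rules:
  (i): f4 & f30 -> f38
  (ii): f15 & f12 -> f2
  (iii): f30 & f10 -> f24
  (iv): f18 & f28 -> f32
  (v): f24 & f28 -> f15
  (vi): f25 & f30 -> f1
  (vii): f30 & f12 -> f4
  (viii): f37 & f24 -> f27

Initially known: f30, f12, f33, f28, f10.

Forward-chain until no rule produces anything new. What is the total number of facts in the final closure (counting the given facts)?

10

Round 1 fires (iii), (vii), giving f24, f4.
Round 2 fires (i), (v), giving f38, f15.
Round 3 fires (ii), giving f2.
Closure: {f10, f12, f15, f2, f24, f28, f30, f33, f38, f4} — 10 facts.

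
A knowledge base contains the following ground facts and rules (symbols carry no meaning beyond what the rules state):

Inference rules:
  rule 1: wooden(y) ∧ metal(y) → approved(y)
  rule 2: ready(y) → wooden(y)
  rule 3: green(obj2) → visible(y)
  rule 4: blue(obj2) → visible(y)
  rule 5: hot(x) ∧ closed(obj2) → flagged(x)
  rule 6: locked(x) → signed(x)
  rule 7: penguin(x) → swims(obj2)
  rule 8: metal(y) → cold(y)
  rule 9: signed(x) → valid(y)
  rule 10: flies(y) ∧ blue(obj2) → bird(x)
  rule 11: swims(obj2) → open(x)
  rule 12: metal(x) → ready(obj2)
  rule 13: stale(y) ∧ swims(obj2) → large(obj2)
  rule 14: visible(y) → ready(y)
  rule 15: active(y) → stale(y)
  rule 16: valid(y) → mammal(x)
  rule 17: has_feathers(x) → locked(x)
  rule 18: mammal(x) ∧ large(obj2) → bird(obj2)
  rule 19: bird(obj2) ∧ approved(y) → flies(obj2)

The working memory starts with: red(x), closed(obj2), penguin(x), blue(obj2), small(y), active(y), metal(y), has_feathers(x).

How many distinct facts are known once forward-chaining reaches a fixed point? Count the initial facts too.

23

Round 1 — rule 4, rule 7, rule 8, rule 15, rule 17, derive visible(y), swims(obj2), cold(y), stale(y), locked(x).
Round 2 — rule 6, rule 11, rule 13, rule 14, derive signed(x), open(x), large(obj2), ready(y).
Round 3 — rule 2, rule 9, derive wooden(y), valid(y).
Round 4 — rule 1, rule 16, derive approved(y), mammal(x).
Round 5 — rule 18, derive bird(obj2).
Round 6 — rule 19, derive flies(obj2).
Closure: {active(y), approved(y), bird(obj2), blue(obj2), closed(obj2), cold(y), flies(obj2), has_feathers(x), large(obj2), locked(x), mammal(x), metal(y), open(x), penguin(x), ready(y), red(x), signed(x), small(y), stale(y), swims(obj2), valid(y), visible(y), wooden(y)} — 23 facts.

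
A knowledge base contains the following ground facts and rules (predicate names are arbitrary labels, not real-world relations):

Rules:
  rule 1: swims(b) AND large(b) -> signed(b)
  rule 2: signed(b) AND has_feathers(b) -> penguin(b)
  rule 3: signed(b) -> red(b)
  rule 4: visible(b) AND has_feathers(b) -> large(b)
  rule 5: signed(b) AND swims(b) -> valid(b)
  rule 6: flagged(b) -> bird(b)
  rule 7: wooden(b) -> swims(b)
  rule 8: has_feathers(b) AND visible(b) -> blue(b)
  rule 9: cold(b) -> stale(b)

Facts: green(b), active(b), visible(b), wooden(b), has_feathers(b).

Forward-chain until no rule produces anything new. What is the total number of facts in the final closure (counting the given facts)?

12

Round 1 fires rule 4, rule 7, rule 8, giving large(b), swims(b), blue(b).
Round 2 fires rule 1, giving signed(b).
Round 3 fires rule 2, rule 3, rule 5, giving penguin(b), red(b), valid(b).
Closure: {active(b), blue(b), green(b), has_feathers(b), large(b), penguin(b), red(b), signed(b), swims(b), valid(b), visible(b), wooden(b)} — 12 facts.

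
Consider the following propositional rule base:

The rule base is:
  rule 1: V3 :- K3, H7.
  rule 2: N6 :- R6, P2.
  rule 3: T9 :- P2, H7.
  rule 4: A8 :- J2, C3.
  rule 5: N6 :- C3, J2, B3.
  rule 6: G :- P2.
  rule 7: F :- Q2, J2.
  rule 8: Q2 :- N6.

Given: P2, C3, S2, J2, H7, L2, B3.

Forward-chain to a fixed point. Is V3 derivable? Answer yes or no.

no

Round 1 — rule 3, rule 4, rule 5, rule 6, derive T9, A8, N6, G.
Round 2 — rule 8, derive Q2.
Round 3 — rule 7, derive F.
Fixed point reached. V3 is concluded only by rule 1; rule 1 needs K3 (never derived).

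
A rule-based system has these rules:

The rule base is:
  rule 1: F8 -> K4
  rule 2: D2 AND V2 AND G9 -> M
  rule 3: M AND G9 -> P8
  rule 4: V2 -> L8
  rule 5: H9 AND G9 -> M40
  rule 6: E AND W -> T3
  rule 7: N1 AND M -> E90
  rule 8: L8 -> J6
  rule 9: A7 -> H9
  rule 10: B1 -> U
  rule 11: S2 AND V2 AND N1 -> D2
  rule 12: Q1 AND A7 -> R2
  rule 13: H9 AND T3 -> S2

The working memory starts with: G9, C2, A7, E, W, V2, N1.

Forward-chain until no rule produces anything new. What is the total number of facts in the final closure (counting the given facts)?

17

Round 1 fires rule 4, rule 6, rule 9, giving L8, T3, H9.
Round 2 fires rule 5, rule 8, rule 13, giving M40, J6, S2.
Round 3 fires rule 11, giving D2.
Round 4 fires rule 2, giving M.
Round 5 fires rule 3, rule 7, giving P8, E90.
Closure: {A7, C2, D2, E, E90, G9, H9, J6, L8, M, M40, N1, P8, S2, T3, V2, W} — 17 facts.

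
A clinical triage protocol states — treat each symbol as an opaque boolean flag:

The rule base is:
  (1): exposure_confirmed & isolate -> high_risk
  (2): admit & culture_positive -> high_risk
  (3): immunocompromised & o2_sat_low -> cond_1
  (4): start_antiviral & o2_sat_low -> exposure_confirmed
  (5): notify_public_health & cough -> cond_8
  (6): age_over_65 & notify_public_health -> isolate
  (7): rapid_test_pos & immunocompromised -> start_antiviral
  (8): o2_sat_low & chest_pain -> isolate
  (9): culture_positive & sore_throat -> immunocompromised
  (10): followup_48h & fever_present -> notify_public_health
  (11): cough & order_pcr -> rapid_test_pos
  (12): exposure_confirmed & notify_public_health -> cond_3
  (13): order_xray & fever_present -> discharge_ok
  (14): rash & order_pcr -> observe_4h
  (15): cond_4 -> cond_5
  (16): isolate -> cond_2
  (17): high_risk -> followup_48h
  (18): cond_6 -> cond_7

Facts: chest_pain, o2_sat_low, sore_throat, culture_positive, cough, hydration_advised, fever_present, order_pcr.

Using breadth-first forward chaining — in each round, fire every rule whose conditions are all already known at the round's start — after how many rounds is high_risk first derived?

4

Round 1: (8) [o2_sat_low & chest_pain -> isolate]; (9) [culture_positive & sore_throat -> immunocompromised]; (11) [cough & order_pcr -> rapid_test_pos]. New: isolate, immunocompromised, rapid_test_pos.
Round 2: (3) [immunocompromised & o2_sat_low -> cond_1]; (7) [rapid_test_pos & immunocompromised -> start_antiviral]; (16) [isolate -> cond_2]. New: cond_1, start_antiviral, cond_2.
Round 3: (4) [start_antiviral & o2_sat_low -> exposure_confirmed]. New: exposure_confirmed.
Round 4: (1) [exposure_confirmed & isolate -> high_risk]. New: high_risk.
high_risk first appears in round 4.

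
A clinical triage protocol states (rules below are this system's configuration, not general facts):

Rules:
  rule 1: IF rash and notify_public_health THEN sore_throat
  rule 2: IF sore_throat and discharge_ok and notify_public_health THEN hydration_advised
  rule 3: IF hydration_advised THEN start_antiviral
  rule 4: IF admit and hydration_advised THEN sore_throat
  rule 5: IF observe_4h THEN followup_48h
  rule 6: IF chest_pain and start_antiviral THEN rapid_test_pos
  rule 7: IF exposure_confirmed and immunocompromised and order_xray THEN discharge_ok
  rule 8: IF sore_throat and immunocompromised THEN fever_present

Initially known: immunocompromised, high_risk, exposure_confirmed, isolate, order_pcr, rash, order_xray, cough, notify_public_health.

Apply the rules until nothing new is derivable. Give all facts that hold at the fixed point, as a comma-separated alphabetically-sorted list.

Round 1 — rule 1, rule 7, derive sore_throat, discharge_ok.
Round 2 — rule 2, rule 8, derive hydration_advised, fever_present.
Round 3 — rule 3, derive start_antiviral.

cough, discharge_ok, exposure_confirmed, fever_present, high_risk, hydration_advised, immunocompromised, isolate, notify_public_health, order_pcr, order_xray, rash, sore_throat, start_antiviral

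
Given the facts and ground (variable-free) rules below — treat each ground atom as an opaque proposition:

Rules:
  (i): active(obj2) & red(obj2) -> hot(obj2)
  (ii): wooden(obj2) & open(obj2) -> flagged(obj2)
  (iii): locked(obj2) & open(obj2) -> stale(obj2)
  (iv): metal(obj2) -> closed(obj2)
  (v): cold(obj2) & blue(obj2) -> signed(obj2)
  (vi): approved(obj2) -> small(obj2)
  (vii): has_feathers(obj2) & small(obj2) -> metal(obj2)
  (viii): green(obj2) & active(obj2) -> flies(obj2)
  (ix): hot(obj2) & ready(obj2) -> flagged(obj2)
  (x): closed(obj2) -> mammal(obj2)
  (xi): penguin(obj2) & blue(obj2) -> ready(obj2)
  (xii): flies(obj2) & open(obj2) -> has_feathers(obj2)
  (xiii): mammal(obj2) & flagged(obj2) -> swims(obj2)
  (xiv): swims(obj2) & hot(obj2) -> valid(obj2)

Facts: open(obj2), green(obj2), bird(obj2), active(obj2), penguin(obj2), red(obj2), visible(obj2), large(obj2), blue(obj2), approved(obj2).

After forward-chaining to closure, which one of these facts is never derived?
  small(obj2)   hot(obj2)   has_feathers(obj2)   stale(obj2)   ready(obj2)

stale(obj2)

Round 1 fires (i), (vi), (viii), (xi), giving hot(obj2), small(obj2), flies(obj2), ready(obj2).
Round 2 fires (ix), (xii), giving flagged(obj2), has_feathers(obj2).
Round 3 fires (vii), giving metal(obj2).
Round 4 fires (iv), giving closed(obj2).
Round 5 fires (x), giving mammal(obj2).
Round 6 fires (xiii), giving swims(obj2).
Round 7 fires (xiv), giving valid(obj2).
Derived: ready(obj2) (round 1), hot(obj2) (round 1), small(obj2) (round 1), has_feathers(obj2) (round 2). stale(obj2) never appears in any round.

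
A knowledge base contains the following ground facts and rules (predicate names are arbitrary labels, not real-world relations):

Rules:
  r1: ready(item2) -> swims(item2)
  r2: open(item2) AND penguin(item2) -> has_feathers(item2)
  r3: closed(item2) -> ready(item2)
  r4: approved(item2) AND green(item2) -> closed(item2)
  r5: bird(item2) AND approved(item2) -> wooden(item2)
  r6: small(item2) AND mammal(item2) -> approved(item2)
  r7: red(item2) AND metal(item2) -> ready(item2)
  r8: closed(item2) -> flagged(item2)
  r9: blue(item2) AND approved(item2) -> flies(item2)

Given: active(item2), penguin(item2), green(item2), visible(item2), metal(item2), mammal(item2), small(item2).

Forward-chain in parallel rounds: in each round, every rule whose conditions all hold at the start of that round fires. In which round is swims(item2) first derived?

4

[1] r6 [small(item2) AND mammal(item2) -> approved(item2)]. ⇒ new: approved(item2).
[2] r4 [approved(item2) AND green(item2) -> closed(item2)]. ⇒ new: closed(item2).
[3] r3 [closed(item2) -> ready(item2)]; r8 [closed(item2) -> flagged(item2)]. ⇒ new: ready(item2), flagged(item2).
[4] r1 [ready(item2) -> swims(item2)]. ⇒ new: swims(item2).
swims(item2) first appears in round 4.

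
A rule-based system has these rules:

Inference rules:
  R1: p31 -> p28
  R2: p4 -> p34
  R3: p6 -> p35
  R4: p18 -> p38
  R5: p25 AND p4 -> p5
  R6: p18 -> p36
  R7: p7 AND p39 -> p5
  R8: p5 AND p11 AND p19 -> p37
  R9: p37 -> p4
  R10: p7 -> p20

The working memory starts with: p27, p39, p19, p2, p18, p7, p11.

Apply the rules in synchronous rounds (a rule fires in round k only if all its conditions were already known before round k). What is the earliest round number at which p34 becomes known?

4

Round 1 — R4, R6, R7, R10, derive p38, p36, p5, p20.
Round 2 — R8, derive p37.
Round 3 — R9, derive p4.
Round 4 — R2, derive p34.
p34 first appears in round 4.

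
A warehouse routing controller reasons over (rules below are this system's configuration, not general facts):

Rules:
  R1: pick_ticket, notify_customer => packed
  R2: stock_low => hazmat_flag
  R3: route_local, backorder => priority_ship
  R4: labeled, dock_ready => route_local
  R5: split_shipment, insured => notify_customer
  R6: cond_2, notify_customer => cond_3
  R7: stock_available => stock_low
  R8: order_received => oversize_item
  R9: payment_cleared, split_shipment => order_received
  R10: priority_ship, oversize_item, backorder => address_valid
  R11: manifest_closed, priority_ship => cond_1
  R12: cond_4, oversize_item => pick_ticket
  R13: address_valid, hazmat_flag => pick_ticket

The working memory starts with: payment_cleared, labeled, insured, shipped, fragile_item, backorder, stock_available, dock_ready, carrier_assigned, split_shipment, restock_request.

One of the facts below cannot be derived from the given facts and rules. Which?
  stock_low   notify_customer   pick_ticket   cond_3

[1] R4 [labeled, dock_ready => route_local]; R5 [split_shipment, insured => notify_customer]; R7 [stock_available => stock_low]; R9 [payment_cleared, split_shipment => order_received]. ⇒ new: route_local, notify_customer, stock_low, order_received.
[2] R2 [stock_low => hazmat_flag]; R3 [route_local, backorder => priority_ship]; R8 [order_received => oversize_item]. ⇒ new: hazmat_flag, priority_ship, oversize_item.
[3] R10 [priority_ship, oversize_item, backorder => address_valid]. ⇒ new: address_valid.
[4] R13 [address_valid, hazmat_flag => pick_ticket]. ⇒ new: pick_ticket.
[5] R1 [pick_ticket, notify_customer => packed]. ⇒ new: packed.
Derived: stock_low (round 1), notify_customer (round 1), pick_ticket (round 4). cond_3 never appears in any round.

cond_3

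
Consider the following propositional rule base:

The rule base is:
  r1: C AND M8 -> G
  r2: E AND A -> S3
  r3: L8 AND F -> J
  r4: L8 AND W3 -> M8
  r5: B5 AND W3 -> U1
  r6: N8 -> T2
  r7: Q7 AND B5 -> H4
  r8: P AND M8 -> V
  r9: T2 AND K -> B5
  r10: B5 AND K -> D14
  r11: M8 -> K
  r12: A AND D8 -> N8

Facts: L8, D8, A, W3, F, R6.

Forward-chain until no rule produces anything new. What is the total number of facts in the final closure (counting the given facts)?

Round 1: r3 [L8 AND F -> J]; r4 [L8 AND W3 -> M8]; r12 [A AND D8 -> N8]. New: J, M8, N8.
Round 2: r6 [N8 -> T2]; r11 [M8 -> K]. New: T2, K.
Round 3: r9 [T2 AND K -> B5]. New: B5.
Round 4: r5 [B5 AND W3 -> U1]; r10 [B5 AND K -> D14]. New: U1, D14.
Closure: {A, B5, D14, D8, F, J, K, L8, M8, N8, R6, T2, U1, W3} — 14 facts.

14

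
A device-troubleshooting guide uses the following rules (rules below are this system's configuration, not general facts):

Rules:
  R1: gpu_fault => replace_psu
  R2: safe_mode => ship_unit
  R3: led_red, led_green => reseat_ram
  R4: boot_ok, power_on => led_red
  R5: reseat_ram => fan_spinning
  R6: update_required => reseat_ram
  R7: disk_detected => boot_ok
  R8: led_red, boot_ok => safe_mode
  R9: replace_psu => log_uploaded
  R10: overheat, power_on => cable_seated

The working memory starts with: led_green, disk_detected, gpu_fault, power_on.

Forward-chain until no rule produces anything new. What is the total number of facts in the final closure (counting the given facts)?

Round 1: R1 [gpu_fault => replace_psu]; R7 [disk_detected => boot_ok]. Adds replace_psu, boot_ok.
Round 2: R4 [boot_ok, power_on => led_red]; R9 [replace_psu => log_uploaded]. Adds led_red, log_uploaded.
Round 3: R3 [led_red, led_green => reseat_ram]; R8 [led_red, boot_ok => safe_mode]. Adds reseat_ram, safe_mode.
Round 4: R2 [safe_mode => ship_unit]; R5 [reseat_ram => fan_spinning]. Adds ship_unit, fan_spinning.
Closure: {boot_ok, disk_detected, fan_spinning, gpu_fault, led_green, led_red, log_uploaded, power_on, replace_psu, reseat_ram, safe_mode, ship_unit} — 12 facts.

12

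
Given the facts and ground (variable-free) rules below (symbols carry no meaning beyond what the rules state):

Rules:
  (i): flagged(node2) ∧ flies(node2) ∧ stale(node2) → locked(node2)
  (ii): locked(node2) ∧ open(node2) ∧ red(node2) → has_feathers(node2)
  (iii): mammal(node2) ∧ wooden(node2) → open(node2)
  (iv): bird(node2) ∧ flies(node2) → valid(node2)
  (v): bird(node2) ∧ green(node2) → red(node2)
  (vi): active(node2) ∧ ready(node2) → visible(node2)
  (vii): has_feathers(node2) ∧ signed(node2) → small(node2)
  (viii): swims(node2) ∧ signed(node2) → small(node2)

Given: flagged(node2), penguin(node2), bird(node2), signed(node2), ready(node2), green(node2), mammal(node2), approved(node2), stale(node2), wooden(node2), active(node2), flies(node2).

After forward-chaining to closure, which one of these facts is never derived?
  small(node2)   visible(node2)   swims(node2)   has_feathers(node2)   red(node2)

swims(node2)

Round 1 — (i), (iii), (iv), (v), (vi), derive locked(node2), open(node2), valid(node2), red(node2), visible(node2).
Round 2 — (ii), derive has_feathers(node2).
Round 3 — (vii), derive small(node2).
Derived: small(node2) (round 3), has_feathers(node2) (round 2), visible(node2) (round 1), red(node2) (round 1). swims(node2) never appears in any round.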